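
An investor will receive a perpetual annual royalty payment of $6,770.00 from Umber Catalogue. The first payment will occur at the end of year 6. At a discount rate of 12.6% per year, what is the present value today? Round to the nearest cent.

Value at end of year 5: C / r = $6,770.00 / 0.126 = $53,730.1587
Discount to today: PV = $53,730.1587 / (1 + 0.126)^5 = $53,730.1587 / 1.810056 = $29,684.26

$29684.26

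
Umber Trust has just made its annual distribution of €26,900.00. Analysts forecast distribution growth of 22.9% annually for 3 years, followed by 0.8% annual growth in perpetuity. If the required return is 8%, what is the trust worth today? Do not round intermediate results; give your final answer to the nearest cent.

D_1 = 33060.10000
D_2 = 40630.86290
D_3 = 49935.33050
Terminal value at year 3: TV = D_3×(1+g_2)/(r−g_2) = 50334.81315/0.072 = 699094.62706
P_0 = D_1/(1+r)^1 + D_2/(1+r)^2 + D_3/(1+r)^3 + TV/(1+r)^3
    = 30611.20370 + 34834.41607 + 39640.27532 + 554963.85448 = 660049.74957

€660049.75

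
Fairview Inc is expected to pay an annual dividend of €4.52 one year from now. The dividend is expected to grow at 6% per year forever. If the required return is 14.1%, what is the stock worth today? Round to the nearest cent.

€55.80

Growing perpetuity: P = D₁ / (r − g) = €4.5200 / (0.141 − 0.06) = €55.80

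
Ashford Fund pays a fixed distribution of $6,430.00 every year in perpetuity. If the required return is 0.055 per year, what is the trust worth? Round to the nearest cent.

Level perpetuity: PV = C / r = $6,430.00 / 0.055 = $116,909.09

$116909.09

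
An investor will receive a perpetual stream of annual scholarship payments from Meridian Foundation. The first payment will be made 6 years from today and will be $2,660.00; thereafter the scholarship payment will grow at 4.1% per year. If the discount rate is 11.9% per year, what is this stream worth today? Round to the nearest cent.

$19437.33

Value at end of year 5: C₁ / (r − g) = $2,660.00 / (0.119 − 0.041) = $34,102.5641
Discount to today: PV = $34,102.5641 / (1 + 0.119)^5 = $34,102.5641 / 1.754488 = $19,437.33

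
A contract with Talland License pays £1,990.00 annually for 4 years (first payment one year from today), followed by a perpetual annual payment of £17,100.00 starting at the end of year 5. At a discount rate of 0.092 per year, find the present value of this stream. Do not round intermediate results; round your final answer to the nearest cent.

£137131.52

PV of 4-year annuity: £1,990.00 × [1 − (1+0.092)^−4] / 0.092 = 6418.84183
Perpetuity value at year 4: £17,100.00 / 0.092 = 185869.56522
PV of perpetuity: 185869.56522 / (1+0.092)^4 = 130712.68316
Total PV = 6418.84183 + 130712.68316 = 137131.52499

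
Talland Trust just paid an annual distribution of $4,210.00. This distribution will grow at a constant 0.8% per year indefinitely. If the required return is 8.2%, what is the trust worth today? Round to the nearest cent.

$57347.03

D₁ = D₀ × (1 + g) = $4,210.00 × 1.008 = $4,243.6800
Growing perpetuity: P = D₁ / (r − g) = $4,243.6800 / (0.082 − 0.008) = $57,347.03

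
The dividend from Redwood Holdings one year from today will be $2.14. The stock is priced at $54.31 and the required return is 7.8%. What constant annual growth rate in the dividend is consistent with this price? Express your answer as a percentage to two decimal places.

3.86%

P = D₁/(r−g) ⇒ g = r − D₁/P = 0.078 − $2.14/$54.31 = 0.038597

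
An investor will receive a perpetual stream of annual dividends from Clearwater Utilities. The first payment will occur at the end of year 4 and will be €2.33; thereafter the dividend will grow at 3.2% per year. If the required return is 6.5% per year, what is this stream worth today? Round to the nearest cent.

Value at end of year 3: C₁ / (r − g) = €2.33 / (0.065 − 0.032) = €70.6061
Discount to today: PV = €70.6061 / (1 + 0.065)^3 = €70.6061 / 1.207950 = €58.45

€58.45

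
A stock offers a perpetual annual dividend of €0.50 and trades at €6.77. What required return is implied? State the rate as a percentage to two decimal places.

P = C/r ⇒ r = C/P = €0.50/€6.77 = 0.073855

7.39%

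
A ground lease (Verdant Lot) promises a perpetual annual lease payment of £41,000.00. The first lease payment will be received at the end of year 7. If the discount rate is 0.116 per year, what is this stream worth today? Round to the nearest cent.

Value at end of year 6: C / r = £41,000.00 / 0.116 = £353,448.2759
Discount to today: PV = £353,448.2759 / (1 + 0.116)^6 = £353,448.2759 / 1.931902 = £182,953.49

£182953.49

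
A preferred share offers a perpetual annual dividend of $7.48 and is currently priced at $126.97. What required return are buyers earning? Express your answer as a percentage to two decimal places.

P = C/r ⇒ r = C/P = $7.48/$126.97 = 0.058912

5.89%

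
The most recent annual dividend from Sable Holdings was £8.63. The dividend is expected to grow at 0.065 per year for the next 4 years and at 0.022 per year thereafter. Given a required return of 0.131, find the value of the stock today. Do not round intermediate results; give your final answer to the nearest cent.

D_1 = 9.19095
D_2 = 9.78836
D_3 = 10.42461
D_4 = 11.10220
Terminal value at year 4: TV = D_4×(1+g_2)/(r−g_2) = 11.34645/0.109 = 104.09590
P_0 = D_1/(1+r)^1 + D_2/(1+r)^2 + D_3/(1+r)^3 + D_4/(1+r)^4 + TV/(1+r)^4
    = 8.12639 + 7.65217 + 7.20563 + 6.78514 + 63.61847 = 93.38780

£93.39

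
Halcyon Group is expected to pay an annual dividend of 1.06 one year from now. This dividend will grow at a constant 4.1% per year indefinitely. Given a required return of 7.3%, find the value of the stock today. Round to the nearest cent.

33.13

Growing perpetuity: P = D₁ / (r − g) = 1.0600 / (0.073 − 0.041) = 33.13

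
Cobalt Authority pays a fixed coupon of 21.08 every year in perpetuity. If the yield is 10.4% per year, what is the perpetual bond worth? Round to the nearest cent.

202.69

Level perpetuity: PV = C / r = 21.08 / 0.104 = 202.69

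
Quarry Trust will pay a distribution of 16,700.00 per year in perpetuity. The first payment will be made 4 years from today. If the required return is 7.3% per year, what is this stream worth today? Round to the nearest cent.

Value at end of year 3: C / r = 16,700.00 / 0.073 = 228,767.1233
Discount to today: PV = 228,767.1233 / (1 + 0.073)^3 = 228,767.1233 / 1.235376 = 185,180.16

185180.16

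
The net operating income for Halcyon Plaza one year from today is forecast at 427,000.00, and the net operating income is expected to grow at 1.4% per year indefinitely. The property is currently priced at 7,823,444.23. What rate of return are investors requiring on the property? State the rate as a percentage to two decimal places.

P = D₁/(r − g) ⇒ r = D₁/P + g = 427,000.0000/7,823,444.23 + 0.014 = 0.054580 + 0.014 = 0.068580

6.86%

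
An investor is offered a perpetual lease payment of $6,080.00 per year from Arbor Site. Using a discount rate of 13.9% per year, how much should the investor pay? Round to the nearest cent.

$43741.01

Level perpetuity: PV = C / r = $6,080.00 / 0.139 = $43,741.01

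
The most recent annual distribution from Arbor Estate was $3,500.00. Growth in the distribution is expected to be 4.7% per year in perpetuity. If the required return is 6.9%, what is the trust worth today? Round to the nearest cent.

$166568.18

D₁ = D₀ × (1 + g) = $3,500.00 × 1.047 = $3,664.5000
Growing perpetuity: P = D₁ / (r − g) = $3,664.5000 / (0.069 − 0.047) = $166,568.18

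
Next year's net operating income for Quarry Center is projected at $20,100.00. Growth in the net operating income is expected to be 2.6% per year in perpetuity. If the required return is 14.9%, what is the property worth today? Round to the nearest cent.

$163414.63

Growing perpetuity: P = D₁ / (r − g) = $20,100.0000 / (0.149 − 0.026) = $163,414.63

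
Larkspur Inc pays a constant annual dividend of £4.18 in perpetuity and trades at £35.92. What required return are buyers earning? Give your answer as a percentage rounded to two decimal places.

P = C/r ⇒ r = C/P = £4.18/£35.92 = 0.116370

11.64%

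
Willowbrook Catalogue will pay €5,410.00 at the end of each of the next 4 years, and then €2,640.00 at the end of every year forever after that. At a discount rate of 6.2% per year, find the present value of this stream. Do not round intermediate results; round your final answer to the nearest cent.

PV of 4-year annuity: €5,410.00 × [1 − (1+0.062)^−4] / 0.062 = 18660.68768
Perpetuity value at year 4: €2,640.00 / 0.062 = 42580.64516
PV of perpetuity: 42580.64516 / (1+0.062)^4 = 33474.50552
Total PV = 18660.68768 + 33474.50552 = 52135.19320

€52135.19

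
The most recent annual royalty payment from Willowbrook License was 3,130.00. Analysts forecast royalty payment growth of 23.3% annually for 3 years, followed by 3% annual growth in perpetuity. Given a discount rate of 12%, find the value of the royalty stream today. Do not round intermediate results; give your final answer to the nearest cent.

59209.52

D_1 = 3859.29000
D_2 = 4758.50457
D_3 = 5867.23613
Terminal value at year 3: TV = D_3×(1+g_2)/(r−g_2) = 6043.25322/0.09 = 67147.25799
P_0 = D_1/(1+r)^1 + D_2/(1+r)^2 + D_3/(1+r)^3 + TV/(1+r)^3
    = 3445.79464 + 3793.45071 + 4176.18279 + 47794.09193 = 59209.52007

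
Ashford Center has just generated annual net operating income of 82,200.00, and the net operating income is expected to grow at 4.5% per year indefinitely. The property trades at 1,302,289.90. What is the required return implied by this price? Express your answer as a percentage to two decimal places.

11.10%

D₁ = 82,200.00 × 1.045 = 85,899.0000
P = D₁/(r − g) ⇒ r = D₁/P + g = 85,899.0000/1,302,289.90 + 0.045 = 0.065960 + 0.045 = 0.110960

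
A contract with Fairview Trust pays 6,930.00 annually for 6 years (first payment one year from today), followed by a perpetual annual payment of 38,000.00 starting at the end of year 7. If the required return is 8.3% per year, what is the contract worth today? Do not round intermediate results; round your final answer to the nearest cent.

PV of 6-year annuity: 6,930.00 × [1 − (1+0.083)^−6] / 0.083 = 31747.06818
Perpetuity value at year 6: 38,000.00 / 0.083 = 457831.32530
PV of perpetuity: 457831.32530 / (1+0.083)^6 = 283749.27757
Total PV = 31747.06818 + 283749.27757 = 315496.34575

315496.35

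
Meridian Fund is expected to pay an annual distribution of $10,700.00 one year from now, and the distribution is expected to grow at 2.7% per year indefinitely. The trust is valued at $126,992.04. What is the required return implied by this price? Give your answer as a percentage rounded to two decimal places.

P = D₁/(r − g) ⇒ r = D₁/P + g = $10,700.0000/$126,992.04 + 0.027 = 0.084257 + 0.027 = 0.111257

11.13%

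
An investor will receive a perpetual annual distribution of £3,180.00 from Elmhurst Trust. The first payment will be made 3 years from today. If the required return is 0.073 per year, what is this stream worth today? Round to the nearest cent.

Value at end of year 2: C / r = £3,180.00 / 0.073 = £43,561.6438
Discount to today: PV = £43,561.6438 / (1 + 0.073)^2 = £43,561.6438 / 1.151329 = £37,835.97

£37835.97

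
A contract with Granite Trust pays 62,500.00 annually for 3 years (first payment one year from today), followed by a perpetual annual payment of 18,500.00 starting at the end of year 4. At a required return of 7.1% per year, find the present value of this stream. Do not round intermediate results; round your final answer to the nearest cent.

PV of 3-year annuity: 62,500.00 × [1 − (1+0.071)^−3] / 0.071 = 163720.54356
Perpetuity value at year 3: 18,500.00 / 0.071 = 260563.38028
PV of perpetuity: 260563.38028 / (1+0.071)^3 = 212102.09939
Total PV = 163720.54356 + 212102.09939 = 375822.64295

375822.64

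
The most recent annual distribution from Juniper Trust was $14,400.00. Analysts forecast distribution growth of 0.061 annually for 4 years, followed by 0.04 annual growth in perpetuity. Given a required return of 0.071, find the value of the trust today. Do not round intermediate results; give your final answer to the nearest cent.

D_1 = 15278.40000
D_2 = 16210.38240
D_3 = 17199.21573
D_4 = 18248.36789
Terminal value at year 4: TV = D_4×(1+g_2)/(r−g_2) = 18978.30260/0.031 = 612203.30971
P_0 = D_1/(1+r)^1 + D_2/(1+r)^2 + D_3/(1+r)^3 + D_4/(1+r)^4 + TV/(1+r)^4
    = 14265.54622 + 14132.34784 + 14000.39315 + 13869.67052 + 465305.07554 = 521573.03327

$521573.03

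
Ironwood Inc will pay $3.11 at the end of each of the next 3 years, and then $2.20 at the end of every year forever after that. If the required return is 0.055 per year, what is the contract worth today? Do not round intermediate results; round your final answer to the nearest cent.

PV of 3-year annuity: $3.11 × [1 − (1+0.055)^−3] / 0.055 = 8.39057
Perpetuity value at year 3: $2.20 / 0.055 = 40.00000
PV of perpetuity: 40.00000 / (1+0.055)^3 = 34.06455
Total PV = 8.39057 + 34.06455 = 42.45512

$42.46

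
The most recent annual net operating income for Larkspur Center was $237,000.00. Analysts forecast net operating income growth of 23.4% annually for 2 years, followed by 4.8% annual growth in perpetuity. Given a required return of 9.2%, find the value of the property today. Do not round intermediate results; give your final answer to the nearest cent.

D_1 = 292458.00000
D_2 = 360893.17200
Terminal value at year 2: TV = D_2×(1+g_2)/(r−g_2) = 378216.04426/0.044 = 8595819.18764
P_0 = D_1/(1+r)^1 + D_2/(1+r)^2 + TV/(1+r)^2
    = 267818.68132 + 302644.92010 + 7208451.73325 = 7778915.33467

$7778915.33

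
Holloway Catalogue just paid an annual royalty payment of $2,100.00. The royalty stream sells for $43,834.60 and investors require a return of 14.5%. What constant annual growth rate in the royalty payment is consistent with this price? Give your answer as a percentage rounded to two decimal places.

P = D₀(1+g)/(r−g) ⇒ P(r−g) = D₀(1+g) ⇒ g(P+D₀) = P·r − D₀
g = (P·r − D₀)/(P + D₀) = ($43,834.60×0.145 − $2,100.00) / ($43,834.60 + $2,100.00) = 0.092654

9.27%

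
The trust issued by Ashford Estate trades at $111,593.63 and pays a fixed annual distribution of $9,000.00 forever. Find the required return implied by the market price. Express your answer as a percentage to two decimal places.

P = C/r ⇒ r = C/P = $9,000.00/$111,593.63 = 0.080650

8.06%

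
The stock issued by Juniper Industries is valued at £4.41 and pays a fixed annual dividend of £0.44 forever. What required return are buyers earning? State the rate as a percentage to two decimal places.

P = C/r ⇒ r = C/P = £0.44/£4.41 = 0.099773

9.98%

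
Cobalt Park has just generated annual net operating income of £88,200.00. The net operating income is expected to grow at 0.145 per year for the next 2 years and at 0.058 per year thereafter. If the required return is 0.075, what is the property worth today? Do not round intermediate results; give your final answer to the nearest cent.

£6421297.84

D_1 = 100989.00000
D_2 = 115632.40500
Terminal value at year 2: TV = D_2×(1+g_2)/(r−g_2) = 122339.08449/0.017 = 7196416.73471
P_0 = D_1/(1+r)^1 + D_2/(1+r)^2 + TV/(1+r)^2
    = 93943.25581 + 100060.49108 + 6227294.09169 = 6421297.83858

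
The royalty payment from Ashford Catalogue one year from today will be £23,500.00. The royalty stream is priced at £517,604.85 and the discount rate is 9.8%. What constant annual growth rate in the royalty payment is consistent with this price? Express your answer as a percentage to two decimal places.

5.26%

P = D₁/(r−g) ⇒ g = r − D₁/P = 0.098 − £23,500.00/£517,604.85 = 0.052599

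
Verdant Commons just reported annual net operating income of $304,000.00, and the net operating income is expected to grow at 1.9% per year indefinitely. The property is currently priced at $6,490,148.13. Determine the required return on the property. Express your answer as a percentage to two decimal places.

D₁ = $304,000.00 × 1.019 = $309,776.0000
P = D₁/(r − g) ⇒ r = D₁/P + g = $309,776.0000/$6,490,148.13 + 0.019 = 0.047730 + 0.019 = 0.066730

6.67%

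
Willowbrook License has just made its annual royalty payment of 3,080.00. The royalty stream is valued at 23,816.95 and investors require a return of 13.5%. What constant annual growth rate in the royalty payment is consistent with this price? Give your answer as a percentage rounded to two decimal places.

0.50%

P = D₀(1+g)/(r−g) ⇒ P(r−g) = D₀(1+g) ⇒ g(P+D₀) = P·r − D₀
g = (P·r − D₀)/(P + D₀) = (23,816.95×0.135 − 3,080.00) / (23,816.95 + 3,080.00) = 0.005030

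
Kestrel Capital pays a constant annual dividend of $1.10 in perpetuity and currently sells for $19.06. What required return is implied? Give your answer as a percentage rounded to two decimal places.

P = C/r ⇒ r = C/P = $1.10/$19.06 = 0.057712

5.77%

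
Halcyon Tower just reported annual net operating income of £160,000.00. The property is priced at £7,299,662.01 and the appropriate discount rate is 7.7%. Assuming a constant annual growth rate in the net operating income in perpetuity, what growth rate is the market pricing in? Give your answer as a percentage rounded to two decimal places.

P = D₀(1+g)/(r−g) ⇒ P(r−g) = D₀(1+g) ⇒ g(P+D₀) = P·r − D₀
g = (P·r − D₀)/(P + D₀) = (£7,299,662.01×0.077 − £160,000.00) / (£7,299,662.01 + £160,000.00) = 0.053900

5.39%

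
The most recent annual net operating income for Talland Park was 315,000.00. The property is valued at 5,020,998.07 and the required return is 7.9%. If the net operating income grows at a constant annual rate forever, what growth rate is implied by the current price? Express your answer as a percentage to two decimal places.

P = D₀(1+g)/(r−g) ⇒ P(r−g) = D₀(1+g) ⇒ g(P+D₀) = P·r − D₀
g = (P·r − D₀)/(P + D₀) = (5,020,998.07×0.079 − 315,000.00) / (5,020,998.07 + 315,000.00) = 0.015303

1.53%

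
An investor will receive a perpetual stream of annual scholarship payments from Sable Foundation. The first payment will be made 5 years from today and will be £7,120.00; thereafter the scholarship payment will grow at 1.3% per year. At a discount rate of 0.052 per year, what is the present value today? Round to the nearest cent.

Value at end of year 4: C₁ / (r − g) = £7,120.00 / (0.052 − 0.013) = £182,564.1026
Discount to today: PV = £182,564.1026 / (1 + 0.052)^4 = £182,564.1026 / 1.224794 = £149,057.02

£149057.02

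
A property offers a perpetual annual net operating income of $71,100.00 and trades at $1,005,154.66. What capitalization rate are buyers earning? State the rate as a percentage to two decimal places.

7.07%

P = C/r ⇒ r = C/P = $71,100.00/$1,005,154.66 = 0.070735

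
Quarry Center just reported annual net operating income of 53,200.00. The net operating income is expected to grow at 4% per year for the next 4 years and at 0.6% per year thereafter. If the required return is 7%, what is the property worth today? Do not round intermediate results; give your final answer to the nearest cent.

D_1 = 55328.00000
D_2 = 57541.12000
D_3 = 59842.76480
D_4 = 62236.47539
Terminal value at year 4: TV = D_4×(1+g_2)/(r−g_2) = 62609.89424/0.064 = 978279.59757
P_0 = D_1/(1+r)^1 + D_2/(1+r)^2 + D_3/(1+r)^3 + D_4/(1+r)^4 + TV/(1+r)^4
    = 51708.41121 + 50258.64268 + 48849.52185 + 47479.90909 + 746324.82103 = 944621.30586

944621.31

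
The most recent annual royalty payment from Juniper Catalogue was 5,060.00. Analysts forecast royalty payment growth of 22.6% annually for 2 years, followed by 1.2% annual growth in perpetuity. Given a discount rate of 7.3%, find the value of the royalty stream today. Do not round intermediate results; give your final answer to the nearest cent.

D_1 = 6203.56000
D_2 = 7605.56456
Terminal value at year 2: TV = D_2×(1+g_2)/(r−g_2) = 7696.83133/0.061 = 126177.56286
P_0 = D_1/(1+r)^1 + D_2/(1+r)^2 + TV/(1+r)^2
    = 5781.50979 + 6605.90028 + 109592.96853 = 121980.37859

121980.38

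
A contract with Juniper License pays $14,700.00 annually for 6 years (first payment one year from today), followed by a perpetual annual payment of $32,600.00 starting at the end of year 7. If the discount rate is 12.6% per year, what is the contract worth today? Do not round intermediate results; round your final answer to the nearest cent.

$186369.77

PV of 6-year annuity: $14,700.00 × [1 − (1+0.126)^−6] / 0.126 = 59424.44956
Perpetuity value at year 6: $32,600.00 / 0.126 = 258730.15873
PV of perpetuity: 258730.15873 / (1+0.126)^6 = 126945.32502
Total PV = 59424.44956 + 126945.32502 = 186369.77458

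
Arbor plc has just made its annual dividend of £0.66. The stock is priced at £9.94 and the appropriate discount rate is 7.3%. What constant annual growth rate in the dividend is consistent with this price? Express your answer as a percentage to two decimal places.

P = D₀(1+g)/(r−g) ⇒ P(r−g) = D₀(1+g) ⇒ g(P+D₀) = P·r − D₀
g = (P·r − D₀)/(P + D₀) = (£9.94×0.073 − £0.66) / (£9.94 + £0.66) = 0.006191

0.62%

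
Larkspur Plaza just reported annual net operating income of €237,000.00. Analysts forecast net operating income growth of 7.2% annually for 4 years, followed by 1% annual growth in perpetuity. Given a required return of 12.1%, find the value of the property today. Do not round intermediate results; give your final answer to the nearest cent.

€2652282.33

D_1 = 254064.00000
D_2 = 272356.60800
D_3 = 291966.28378
D_4 = 312987.85621
Terminal value at year 4: TV = D_4×(1+g_2)/(r−g_2) = 316117.73477/0.111 = 2847907.52045
P_0 = D_1/(1+r)^1 + D_2/(1+r)^2 + D_3/(1+r)^3 + D_4/(1+r)^4 + TV/(1+r)^4
    = 226640.49955 + 216733.82295 + 207260.17680 + 198200.63295 + 1803447.20069 = 2652282.33294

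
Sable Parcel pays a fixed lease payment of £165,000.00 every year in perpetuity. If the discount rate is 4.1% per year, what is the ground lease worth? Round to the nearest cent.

£4024390.24

Level perpetuity: PV = C / r = £165,000.00 / 0.041 = £4,024,390.24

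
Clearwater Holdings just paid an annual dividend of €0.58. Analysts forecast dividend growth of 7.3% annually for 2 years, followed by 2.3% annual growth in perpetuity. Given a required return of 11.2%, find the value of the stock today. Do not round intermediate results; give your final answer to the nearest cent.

€7.31

D_1 = 0.62234
D_2 = 0.66777
Terminal value at year 2: TV = D_2×(1+g_2)/(r−g_2) = 0.68313/0.089 = 7.67561
P_0 = D_1/(1+r)^1 + D_2/(1+r)^2 + TV/(1+r)^2
    = 0.55966 + 0.54003 + 6.20731 = 7.30700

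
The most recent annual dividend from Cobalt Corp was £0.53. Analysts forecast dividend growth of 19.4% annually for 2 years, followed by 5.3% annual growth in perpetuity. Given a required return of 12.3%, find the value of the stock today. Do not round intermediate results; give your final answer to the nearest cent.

D_1 = 0.63282
D_2 = 0.75559
Terminal value at year 2: TV = D_2×(1+g_2)/(r−g_2) = 0.79563/0.07 = 11.36619
P_0 = D_1/(1+r)^1 + D_2/(1+r)^2 + TV/(1+r)^2
    = 0.56351 + 0.59914 + 9.01271 = 10.17535

£10.18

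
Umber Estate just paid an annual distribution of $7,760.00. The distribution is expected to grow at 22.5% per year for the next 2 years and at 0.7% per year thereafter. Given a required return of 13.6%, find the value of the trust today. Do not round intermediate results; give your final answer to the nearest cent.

$87831.12

D_1 = 9506.00000
D_2 = 11644.85000
Terminal value at year 2: TV = D_2×(1+g_2)/(r−g_2) = 11726.36395/0.129 = 90902.04612
P_0 = D_1/(1+r)^1 + D_2/(1+r)^2 + TV/(1+r)^2
    = 8367.95775 + 9023.54599 + 70439.61866 = 87831.12239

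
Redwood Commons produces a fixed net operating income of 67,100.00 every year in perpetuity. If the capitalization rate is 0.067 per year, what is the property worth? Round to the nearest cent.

1001492.54

Level perpetuity: PV = C / r = 67,100.00 / 0.067 = 1,001,492.54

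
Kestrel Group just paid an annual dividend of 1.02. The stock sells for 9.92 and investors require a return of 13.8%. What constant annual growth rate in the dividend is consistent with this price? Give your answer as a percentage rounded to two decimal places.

3.19%

P = D₀(1+g)/(r−g) ⇒ P(r−g) = D₀(1+g) ⇒ g(P+D₀) = P·r − D₀
g = (P·r − D₀)/(P + D₀) = (9.92×0.138 − 1.02) / (9.92 + 1.02) = 0.031898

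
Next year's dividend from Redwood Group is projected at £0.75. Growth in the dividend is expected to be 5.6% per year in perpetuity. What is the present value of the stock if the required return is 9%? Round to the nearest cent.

Growing perpetuity: P = D₁ / (r − g) = £0.7500 / (0.09 − 0.056) = £22.06

£22.06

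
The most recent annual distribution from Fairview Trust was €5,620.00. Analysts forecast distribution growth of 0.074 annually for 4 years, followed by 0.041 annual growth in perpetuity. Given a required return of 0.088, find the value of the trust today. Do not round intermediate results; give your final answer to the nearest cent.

€139958.80

D_1 = 6035.88000
D_2 = 6482.53512
D_3 = 6962.24272
D_4 = 7477.44868
Terminal value at year 4: TV = D_4×(1+g_2)/(r−g_2) = 7784.02408/0.047 = 165617.53353
P_0 = D_1/(1+r)^1 + D_2/(1+r)^2 + D_3/(1+r)^3 + D_4/(1+r)^4 + TV/(1+r)^4
    = 5547.68382 + 5476.29819 + 5405.83111 + 5336.27079 + 118192.72105 = 139958.80496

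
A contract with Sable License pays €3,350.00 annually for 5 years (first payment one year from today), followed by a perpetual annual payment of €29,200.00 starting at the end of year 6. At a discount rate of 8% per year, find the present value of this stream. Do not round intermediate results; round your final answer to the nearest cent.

PV of 5-year annuity: €3,350.00 × [1 − (1+0.08)^−5] / 0.08 = 13375.57862
Perpetuity value at year 5: €29,200.00 / 0.08 = 365000.00000
PV of perpetuity: 365000.00000 / (1+0.08)^5 = 248412.86692
Total PV = 13375.57862 + 248412.86692 = 261788.44554

€261788.45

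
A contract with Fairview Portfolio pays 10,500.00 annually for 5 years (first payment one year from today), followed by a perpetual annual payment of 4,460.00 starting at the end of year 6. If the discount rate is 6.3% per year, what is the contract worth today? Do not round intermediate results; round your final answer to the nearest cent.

96030.02

PV of 5-year annuity: 10,500.00 × [1 − (1+0.063)^−5] / 0.063 = 43871.17368
Perpetuity value at year 5: 4,460.00 / 0.063 = 70793.65079
PV of perpetuity: 70793.65079 / (1+0.063)^5 = 52158.84750
Total PV = 43871.17368 + 52158.84750 = 96030.02118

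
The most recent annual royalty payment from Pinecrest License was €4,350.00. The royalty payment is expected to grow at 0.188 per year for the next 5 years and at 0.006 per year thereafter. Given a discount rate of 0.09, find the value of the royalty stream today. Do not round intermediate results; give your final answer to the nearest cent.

D_1 = 5167.80000
D_2 = 6139.34640
D_3 = 7293.54352
D_4 = 8664.72971
D_5 = 10293.69889
Terminal value at year 5: TV = D_5×(1+g_2)/(r−g_2) = 10355.46108/0.084 = 123279.29861
P_0 = D_1/(1+r)^1 + D_2/(1+r)^2 + D_3/(1+r)^3 + D_4/(1+r)^4 + D_5/(1+r)^5 + TV/(1+r)^5
    = 4741.10092 + 5167.36504 + 5631.95382 + 6138.31297 + 6690.19799 + 80123.08545 = 108492.01618

€108492.02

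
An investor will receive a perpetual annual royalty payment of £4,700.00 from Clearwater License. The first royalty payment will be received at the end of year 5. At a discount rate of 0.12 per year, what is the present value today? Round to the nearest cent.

£24891.12

Value at end of year 4: C / r = £4,700.00 / 0.12 = £39,166.6667
Discount to today: PV = £39,166.6667 / (1 + 0.12)^4 = £39,166.6667 / 1.573519 = £24,891.12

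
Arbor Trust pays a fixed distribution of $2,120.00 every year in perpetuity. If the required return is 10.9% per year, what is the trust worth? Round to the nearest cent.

$19449.54

Level perpetuity: PV = C / r = $2,120.00 / 0.109 = $19,449.54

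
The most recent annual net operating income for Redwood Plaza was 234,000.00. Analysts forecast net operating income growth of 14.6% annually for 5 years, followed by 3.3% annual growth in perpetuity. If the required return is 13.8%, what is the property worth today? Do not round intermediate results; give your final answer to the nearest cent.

D_1 = 268164.00000
D_2 = 307315.94400
D_3 = 352184.07182
D_4 = 403602.94631
D_5 = 462528.97647
Terminal value at year 5: TV = D_5×(1+g_2)/(r−g_2) = 477792.43270/0.105 = 4550404.12091
P_0 = D_1/(1+r)^1 + D_2/(1+r)^2 + D_3/(1+r)^3 + D_4/(1+r)^4 + D_5/(1+r)^5 + TV/(1+r)^5
    = 235644.99121 + 237301.54651 + 238969.74719 + 240649.67511 + 242341.41272 + 2384177.89852 = 3579085.27127

3579085.27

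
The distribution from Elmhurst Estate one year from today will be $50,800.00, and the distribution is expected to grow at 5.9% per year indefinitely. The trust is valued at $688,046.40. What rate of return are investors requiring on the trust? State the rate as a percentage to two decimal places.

P = D₁/(r − g) ⇒ r = D₁/P + g = $50,800.0000/$688,046.40 + 0.059 = 0.073832 + 0.059 = 0.132832

13.28%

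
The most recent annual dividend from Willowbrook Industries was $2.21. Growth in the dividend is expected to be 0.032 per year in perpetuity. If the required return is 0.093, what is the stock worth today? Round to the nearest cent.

D₁ = D₀ × (1 + g) = $2.21 × 1.032 = $2.2807
Growing perpetuity: P = D₁ / (r − g) = $2.2807 / (0.093 − 0.032) = $37.39

$37.39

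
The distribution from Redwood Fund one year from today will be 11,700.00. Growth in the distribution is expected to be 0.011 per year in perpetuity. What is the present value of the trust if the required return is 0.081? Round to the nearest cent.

Growing perpetuity: P = D₁ / (r − g) = 11,700.0000 / (0.081 − 0.011) = 167,142.86

167142.86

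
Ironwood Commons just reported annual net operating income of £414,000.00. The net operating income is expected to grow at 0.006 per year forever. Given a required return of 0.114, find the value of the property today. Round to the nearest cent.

£3856333.33

D₁ = D₀ × (1 + g) = £414,000.00 × 1.006 = £416,484.0000
Growing perpetuity: P = D₁ / (r − g) = £416,484.0000 / (0.114 − 0.006) = £3,856,333.33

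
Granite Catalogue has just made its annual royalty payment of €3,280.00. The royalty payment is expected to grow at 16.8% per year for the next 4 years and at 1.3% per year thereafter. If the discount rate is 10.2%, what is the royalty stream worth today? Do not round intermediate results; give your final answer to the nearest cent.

€62318.38

D_1 = 3831.04000
D_2 = 4474.65472
D_3 = 5226.39671
D_4 = 6104.43136
Terminal value at year 4: TV = D_4×(1+g_2)/(r−g_2) = 6183.78897/0.089 = 69480.77493
P_0 = D_1/(1+r)^1 + D_2/(1+r)^2 + D_3/(1+r)^3 + D_4/(1+r)^4 + TV/(1+r)^4
    = 3476.44283 + 3684.65084 + 3905.32866 + 4139.22312 + 47112.73052 = 62318.37597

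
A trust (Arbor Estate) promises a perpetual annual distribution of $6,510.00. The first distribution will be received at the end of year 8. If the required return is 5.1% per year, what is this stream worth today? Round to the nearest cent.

$90113.90

Value at end of year 7: C / r = $6,510.00 / 0.051 = $127,647.0588
Discount to today: PV = $127,647.0588 / (1 + 0.051)^7 = $127,647.0588 / 1.416508 = $90,113.90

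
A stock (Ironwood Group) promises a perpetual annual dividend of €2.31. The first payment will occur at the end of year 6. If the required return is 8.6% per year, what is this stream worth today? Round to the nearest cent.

Value at end of year 5: C / r = €2.31 / 0.086 = €26.8605
Discount to today: PV = €26.8605 / (1 + 0.086)^5 = €26.8605 / 1.510599 = €17.78

€17.78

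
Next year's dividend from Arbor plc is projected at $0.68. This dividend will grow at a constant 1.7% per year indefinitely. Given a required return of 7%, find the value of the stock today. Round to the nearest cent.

Growing perpetuity: P = D₁ / (r − g) = $0.6800 / (0.07 − 0.017) = $12.83

$12.83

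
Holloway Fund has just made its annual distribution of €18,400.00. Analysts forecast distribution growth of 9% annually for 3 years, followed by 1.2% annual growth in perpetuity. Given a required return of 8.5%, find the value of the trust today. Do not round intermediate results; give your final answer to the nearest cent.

€314332.49

D_1 = 20056.00000
D_2 = 21861.04000
D_3 = 23828.53360
Terminal value at year 3: TV = D_3×(1+g_2)/(r−g_2) = 24114.47600/0.073 = 330335.28772
P_0 = D_1/(1+r)^1 + D_2/(1+r)^2 + D_3/(1+r)^3 + TV/(1+r)^3
    = 18484.79263 + 18569.97600 + 18655.55193 + 258622.17195 = 314332.49251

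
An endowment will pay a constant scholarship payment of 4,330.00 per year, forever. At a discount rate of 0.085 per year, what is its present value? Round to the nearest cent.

Level perpetuity: PV = C / r = 4,330.00 / 0.085 = 50,941.18

50941.18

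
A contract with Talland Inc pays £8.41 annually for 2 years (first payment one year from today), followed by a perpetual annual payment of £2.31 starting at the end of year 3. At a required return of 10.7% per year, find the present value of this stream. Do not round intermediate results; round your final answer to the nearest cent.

£32.08

PV of 2-year annuity: £8.41 × [1 − (1+0.107)^−2] / 0.107 = 14.45990
Perpetuity value at year 2: £2.31 / 0.107 = 21.58879
PV of perpetuity: 21.58879 / (1+0.107)^2 = 17.61704
Total PV = 14.45990 + 17.61704 = 32.07694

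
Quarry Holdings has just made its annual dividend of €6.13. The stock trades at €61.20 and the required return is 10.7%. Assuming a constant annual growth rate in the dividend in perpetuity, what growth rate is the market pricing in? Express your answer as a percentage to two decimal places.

P = D₀(1+g)/(r−g) ⇒ P(r−g) = D₀(1+g) ⇒ g(P+D₀) = P·r − D₀
g = (P·r − D₀)/(P + D₀) = (€61.20×0.107 − €6.13) / (€61.20 + €6.13) = 0.006214

0.62%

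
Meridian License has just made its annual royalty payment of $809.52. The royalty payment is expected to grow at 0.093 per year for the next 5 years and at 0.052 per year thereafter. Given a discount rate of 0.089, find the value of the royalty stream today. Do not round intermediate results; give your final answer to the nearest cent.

D_1 = 884.80536
D_2 = 967.09226
D_3 = 1057.03184
D_4 = 1155.33580
D_5 = 1262.78203
Terminal value at year 5: TV = D_5×(1+g_2)/(r−g_2) = 1328.44669/0.037 = 35903.96471
P_0 = D_1/(1+r)^1 + D_2/(1+r)^2 + D_3/(1+r)^3 + D_4/(1+r)^4 + D_5/(1+r)^5 + TV/(1+r)^5
    = 812.49344 + 815.47781 + 818.47314 + 821.47947 + 824.49684 + 23442.45061 = 27534.87130

$27534.87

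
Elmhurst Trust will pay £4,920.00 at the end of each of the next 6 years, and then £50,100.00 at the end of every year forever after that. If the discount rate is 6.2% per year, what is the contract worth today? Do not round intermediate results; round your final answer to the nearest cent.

PV of 6-year annuity: £4,920.00 × [1 − (1+0.062)^−6] / 0.062 = 24041.95347
Perpetuity value at year 6: £50,100.00 / 0.062 = 808064.51613
PV of perpetuity: 808064.51613 / (1+0.062)^6 = 563247.06311
Total PV = 24041.95347 + 563247.06311 = 587289.01658

£587289.02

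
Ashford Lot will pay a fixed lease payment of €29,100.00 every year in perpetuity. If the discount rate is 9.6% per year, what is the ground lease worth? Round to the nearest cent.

Level perpetuity: PV = C / r = €29,100.00 / 0.096 = €303,125.00

€303125.00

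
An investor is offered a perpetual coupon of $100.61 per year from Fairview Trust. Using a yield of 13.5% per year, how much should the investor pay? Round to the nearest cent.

$745.26

Level perpetuity: PV = C / r = $100.61 / 0.135 = $745.26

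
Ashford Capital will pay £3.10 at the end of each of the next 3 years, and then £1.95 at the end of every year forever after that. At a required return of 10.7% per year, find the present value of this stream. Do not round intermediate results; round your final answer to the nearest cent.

£21.05

PV of 3-year annuity: £3.10 × [1 − (1+0.107)^−3] / 0.107 = 7.61522
Perpetuity value at year 3: £1.95 / 0.107 = 18.22430
PV of perpetuity: 18.22430 / (1+0.107)^3 = 13.43408
Total PV = 7.61522 + 13.43408 = 21.04930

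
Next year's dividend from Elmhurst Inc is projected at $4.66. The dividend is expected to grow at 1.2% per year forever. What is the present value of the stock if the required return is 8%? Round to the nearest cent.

Growing perpetuity: P = D₁ / (r − g) = $4.6600 / (0.08 − 0.012) = $68.53

$68.53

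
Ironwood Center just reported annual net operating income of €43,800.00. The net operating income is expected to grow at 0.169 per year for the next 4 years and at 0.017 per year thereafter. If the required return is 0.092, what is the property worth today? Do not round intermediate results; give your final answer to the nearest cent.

€988352.25

D_1 = 51202.20000
D_2 = 59855.37180
D_3 = 69970.92963
D_4 = 81796.01674
Terminal value at year 4: TV = D_4×(1+g_2)/(r−g_2) = 83186.54903/0.075 = 1109153.98703
P_0 = D_1/(1+r)^1 + D_2/(1+r)^2 + D_3/(1+r)^3 + D_4/(1+r)^4 + TV/(1+r)^4
    = 46888.46154 + 50194.69921 + 53734.06903 + 57523.00979 + 780012.01278 = 988352.25235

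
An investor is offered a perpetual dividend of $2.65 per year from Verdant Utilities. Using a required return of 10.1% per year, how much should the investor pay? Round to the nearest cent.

$26.24

Level perpetuity: PV = C / r = $2.65 / 0.101 = $26.24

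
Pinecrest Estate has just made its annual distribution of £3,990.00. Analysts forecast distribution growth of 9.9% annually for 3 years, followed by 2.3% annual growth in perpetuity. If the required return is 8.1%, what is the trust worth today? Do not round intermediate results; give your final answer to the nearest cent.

£86322.79

D_1 = 4385.01000
D_2 = 4819.12599
D_3 = 5296.21946
Terminal value at year 3: TV = D_3×(1+g_2)/(r−g_2) = 5418.03251/0.058 = 93414.35363
P_0 = D_1/(1+r)^1 + D_2/(1+r)^2 + D_3/(1+r)^3 + TV/(1+r)^3
    = 4056.43848 + 4123.98325 + 4192.65272 + 73949.71954 = 86322.79399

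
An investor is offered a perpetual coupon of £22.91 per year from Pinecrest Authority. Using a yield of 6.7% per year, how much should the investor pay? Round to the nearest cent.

Level perpetuity: PV = C / r = £22.91 / 0.067 = £341.94

£341.94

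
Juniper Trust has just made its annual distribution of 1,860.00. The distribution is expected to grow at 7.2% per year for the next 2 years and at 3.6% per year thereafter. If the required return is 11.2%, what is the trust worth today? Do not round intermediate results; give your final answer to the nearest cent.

27085.15

D_1 = 1993.92000
D_2 = 2137.48224
Terminal value at year 2: TV = D_2×(1+g_2)/(r−g_2) = 2214.43160/0.076 = 29137.25790
P_0 = D_1/(1+r)^1 + D_2/(1+r)^2 + TV/(1+r)^2
    = 1793.09353 + 1728.59376 + 23563.46228 = 27085.14956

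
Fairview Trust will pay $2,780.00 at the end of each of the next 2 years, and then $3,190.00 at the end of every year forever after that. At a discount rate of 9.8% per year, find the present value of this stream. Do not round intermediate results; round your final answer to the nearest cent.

$31837.54

PV of 2-year annuity: $2,780.00 × [1 − (1+0.098)^−2] / 0.098 = 4837.77426
Perpetuity value at year 2: $3,190.00 / 0.098 = 32551.02041
PV of perpetuity: 32551.02041 / (1+0.098)^2 = 26999.76145
Total PV = 4837.77426 + 26999.76145 = 31837.53572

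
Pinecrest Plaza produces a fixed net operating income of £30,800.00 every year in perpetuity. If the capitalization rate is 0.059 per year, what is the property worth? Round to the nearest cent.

Level perpetuity: PV = C / r = £30,800.00 / 0.059 = £522,033.90

£522033.90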